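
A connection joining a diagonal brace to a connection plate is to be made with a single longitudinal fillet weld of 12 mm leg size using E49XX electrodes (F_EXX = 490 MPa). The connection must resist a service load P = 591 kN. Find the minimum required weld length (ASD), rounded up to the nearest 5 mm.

Throat t_e = 0.707 × 12 = 8.484 mm.
r_n/Ω = (0.6 × 490 × 8.484) / 2.0 = 1247 N/mm = 1.247 kN/mm.
L_req = P / (r_n/Ω) = 591 / 1.247 = 473.9 mm total.
Round up → use L = 475 mm.

L = 475 mm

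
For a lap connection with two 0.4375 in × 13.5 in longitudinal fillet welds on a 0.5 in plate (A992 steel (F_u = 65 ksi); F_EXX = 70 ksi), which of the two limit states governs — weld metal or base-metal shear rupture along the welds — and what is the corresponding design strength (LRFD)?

t_e = 0.707 × 0.4375 = 0.3093 in; L = 27 in.
Weld metal: φR_n = 0.75 × 0.6 × 70 × 0.3093 × 27 = 263.1 kip.
Base metal (shear rupture): φR_n = 0.75 × 0.6 × 65 × 0.5 × 27 = 394.9 kip.
Governing: weld metal.

φR_n ≈ 263 kip (weld metal governs)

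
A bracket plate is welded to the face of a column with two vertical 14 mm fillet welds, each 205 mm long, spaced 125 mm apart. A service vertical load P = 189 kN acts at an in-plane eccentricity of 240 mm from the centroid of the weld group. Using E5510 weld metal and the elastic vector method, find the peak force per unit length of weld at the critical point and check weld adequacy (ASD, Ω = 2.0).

f_max ≈ 2070 N/mm; NOT adequate

E55XX → F_EXX = 550 MPa.
Total weld length L_w = 410 mm. Treat welds as unit-width lines.
Polar moment about centroid: J = 2[d³/12 + d(b/2)²] = 2[205³/12 + 205×62.5²] = 3037000 mm³.
Direct shear f_v = P/L_w = 189×10³ / 410 = 461 N/mm (vertical).
Torsion M = P·e = 189×10³ × 240 = 45360000 N·mm.
Critical point at (x, y) = (62.5, 102.5) from centroid. f_tx = M·y/J = 1531 N/mm; f_ty = M·x/J = 933.4 N/mm.
Resultant f_max = √[f_tx² + (f_v + f_ty)²] = √[1531² + (461 + 933.4)²] = 2071 N/mm.
Capacity per unit length: r_n/Ω = (1/2.0) × 0.6 × 550 × (0.707 × 14) = 1633 N/mm.
2071 > 1633 → NOT adequate.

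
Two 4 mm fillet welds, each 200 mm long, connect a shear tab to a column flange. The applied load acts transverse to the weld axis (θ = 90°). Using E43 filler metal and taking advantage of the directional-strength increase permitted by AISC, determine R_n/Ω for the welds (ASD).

R_n/Ω ≈ 219 kN

E43XX → F_EXX = 430 MPa.
t_e = 0.707 × 4 = 2.828 mm; A_we = 2.828 × 400 = 1131 mm².
Directional factor: 1.0 + 0.5 sin^1.5(90°) = 1.5.
F_nw = 0.6 × 430 × 1.5 = 387 MPa.
R_n/Ω = (387 × 1131) / 2.0 × 10⁻³ = 218.9 kN.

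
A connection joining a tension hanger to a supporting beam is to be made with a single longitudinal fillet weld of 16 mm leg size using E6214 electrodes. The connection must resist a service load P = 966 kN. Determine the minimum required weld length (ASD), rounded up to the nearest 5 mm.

L = 460 mm

E62XX → F_EXX = 620 MPa.
Throat t_e = 0.707 × 16 = 11.31 mm.
r_n/Ω = (0.6 × 620 × 11.31) / 2.0 = 2104 N/mm = 2.104 kN/mm.
L_req = P / (r_n/Ω) = 966 / 2.104 = 459.1 mm total.
Round up → use L = 460 mm.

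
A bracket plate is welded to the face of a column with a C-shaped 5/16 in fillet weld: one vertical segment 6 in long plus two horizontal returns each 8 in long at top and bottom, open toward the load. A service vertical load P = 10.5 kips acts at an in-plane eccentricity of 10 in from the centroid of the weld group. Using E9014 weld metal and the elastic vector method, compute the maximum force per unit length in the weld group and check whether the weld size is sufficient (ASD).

E90XX → F_EXX = 90 ksi.
Total weld length L_w = 22 in. Treat welds as unit-width lines.
Centroid: x̄ = 2×8×4 / 22 = 2.909 in from the vertical weld.
Polar moment about centroid: J = I_x + I_y = [6³/12 + 2×8×3²] + [6×2.909² + 2(8³/12 + 8×1.091²)] = 317.2 in³.
Direct shear f_v = P/L_w = 10.5 / 22 = 0.4773 kip/in (vertical).
Torsion M = P·e = 10.5 × 10 = 105 kip·in.
Critical point at (x, y) = (5.091, 3) from centroid. f_tx = M·y/J = 0.9932 kip/in; f_ty = M·x/J = 1.685 kip/in.
Resultant f_max = √[f_tx² + (f_v + f_ty)²] = √[0.9932² + (0.4773 + 1.685)²] = 2.38 kip/in.
Capacity per unit length: r_n/Ω = (1/2.0) × 0.6 × 90 × (0.707 × 0.3125) = 5.965 kip/in.
2.38 ≤ 5.965 → adequate.

f_max ≈ 2.38 kip/in; adequate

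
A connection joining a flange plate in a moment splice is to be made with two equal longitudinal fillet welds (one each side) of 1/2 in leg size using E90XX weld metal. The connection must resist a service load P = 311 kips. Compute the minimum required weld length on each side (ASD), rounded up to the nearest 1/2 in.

E90XX → F_EXX = 90 ksi.
Throat t_e = 0.707 × 0.5 = 0.3535 in.
r_n/Ω = (0.6 × 90 × 0.3535) / 2.0 = 9.544 kip/in.
L_req = P / (r_n/Ω) = 311 / 9.544 = 32.58 in total.
Per side: 32.58 / 2 = 16.29 in.
Round up → use L = 16.5 in on each side.

L = 16.5 in on each side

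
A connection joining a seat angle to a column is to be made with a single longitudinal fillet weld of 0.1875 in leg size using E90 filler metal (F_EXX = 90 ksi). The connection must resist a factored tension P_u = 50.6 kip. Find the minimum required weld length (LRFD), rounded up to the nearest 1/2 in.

L = 9.5 in

Throat t_e = 0.707 × 0.1875 = 0.1326 in.
φr_n = 0.75 × 0.6 × 90 × 0.1326 = 5.369 kip/in.
L_req = P_u / φr_n = 50.6 / 5.369 = 9.425 in total.
Round up → use L = 9.5 in.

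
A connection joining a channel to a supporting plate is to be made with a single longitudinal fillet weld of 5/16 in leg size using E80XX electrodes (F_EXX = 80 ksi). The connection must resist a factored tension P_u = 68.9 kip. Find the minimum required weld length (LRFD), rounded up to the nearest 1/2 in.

Throat t_e = 0.707 × 0.3125 = 0.2209 in.
φr_n = 0.75 × 0.6 × 80 × 0.2209 = 7.954 kip/in.
L_req = P_u / φr_n = 68.9 / 7.954 = 8.663 in total.
Round up → use L = 9 in.

L = 9 in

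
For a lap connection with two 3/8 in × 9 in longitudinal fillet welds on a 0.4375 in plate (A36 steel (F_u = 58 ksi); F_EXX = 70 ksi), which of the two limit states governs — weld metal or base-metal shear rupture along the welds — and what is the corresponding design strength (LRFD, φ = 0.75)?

φR_n ≈ 150 kips (weld metal governs)

t_e = 0.707 × 0.375 = 0.2651 in; L = 18 in.
Weld metal: φR_n = 0.75 × 0.6 × 70 × 0.2651 × 18 = 150.3 kips.
Base metal (shear rupture): φR_n = 0.75 × 0.6 × 58 × 0.4375 × 18 = 205.5 kips.
Governing: weld metal.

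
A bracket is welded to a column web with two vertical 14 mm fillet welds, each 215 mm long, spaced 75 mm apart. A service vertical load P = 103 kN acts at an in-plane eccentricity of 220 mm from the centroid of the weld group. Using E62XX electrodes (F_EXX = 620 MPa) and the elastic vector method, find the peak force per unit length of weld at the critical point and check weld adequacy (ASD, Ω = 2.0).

f_max ≈ 1240 N/mm; adequate

Total weld length L_w = 430 mm. Treat welds as unit-width lines.
Polar moment about centroid: J = 2[d³/12 + d(b/2)²] = 2[215³/12 + 215×37.5²] = 2261000 mm³.
Direct shear f_v = P/L_w = 103×10³ / 430 = 239.5 N/mm (vertical).
Torsion M = P·e = 103×10³ × 220 = 22660000 N·mm.
Critical point at (x, y) = (37.5, 107.5) from centroid. f_tx = M·y/J = 1077 N/mm; f_ty = M·x/J = 375.8 N/mm.
Resultant f_max = √[f_tx² + (f_v + f_ty)²] = √[1077² + (239.5 + 375.8)²] = 1241 N/mm.
Capacity per unit length: r_n/Ω = (1/2.0) × 0.6 × 620 × (0.707 × 14) = 1841 N/mm.
1241 ≤ 1841 → adequate.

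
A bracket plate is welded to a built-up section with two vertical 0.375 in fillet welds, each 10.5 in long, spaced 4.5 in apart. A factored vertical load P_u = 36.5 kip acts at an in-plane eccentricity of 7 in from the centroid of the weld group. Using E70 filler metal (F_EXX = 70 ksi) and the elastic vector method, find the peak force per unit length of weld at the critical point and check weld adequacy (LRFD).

f_max ≈ 5.79 kip/in; adequate

Total weld length L_w = 21 in. Treat welds as unit-width lines.
Polar moment about centroid: J = 2[d³/12 + d(b/2)²] = 2[10.5³/12 + 10.5×2.25²] = 299.2 in³.
Direct shear f_v = P/L_w = 36.5 / 21 = 1.738 kip/in (vertical).
Torsion M = P·e = 36.5 × 7 = 255.5 kip·in.
Critical point at (x, y) = (2.25, 5.25) from centroid. f_tx = M·y/J = 4.482 kip/in; f_ty = M·x/J = 1.921 kip/in.
Resultant f_max = √[f_tx² + (f_v + f_ty)²] = √[4.482² + (1.738 + 1.921)²] = 5.786 kip/in.
Capacity per unit length: φr_n = 0.75 × 0.6 × 70 × (0.707 × 0.375) = 8.351 kip/in.
5.786 ≤ 8.351 → adequate.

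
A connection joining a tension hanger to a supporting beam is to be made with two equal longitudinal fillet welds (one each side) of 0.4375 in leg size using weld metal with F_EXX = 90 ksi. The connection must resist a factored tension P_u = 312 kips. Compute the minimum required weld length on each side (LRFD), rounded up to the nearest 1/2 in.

L = 12.5 in on each side

Throat t_e = 0.707 × 0.4375 = 0.3093 in.
φr_n = 0.75 × 0.6 × 90 × 0.3093 = 12.53 kips/in.
L_req = P_u / φr_n = 312 / 12.53 = 24.91 in total.
Per side: 24.91 / 2 = 12.45 in.
Round up → use L = 12.5 in on each side.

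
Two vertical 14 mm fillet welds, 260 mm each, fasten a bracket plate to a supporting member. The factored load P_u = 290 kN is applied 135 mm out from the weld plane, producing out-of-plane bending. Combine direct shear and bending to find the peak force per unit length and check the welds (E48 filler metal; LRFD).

f_max ≈ 1820 N/mm; adequate

E48XX → F_EXX = 480 MPa.
L_w = 2 × 260 = 520 mm; section modulus (unit throat) S = 2 × L²/6 = 22530 mm².
Direct shear f_v = P/L_w = 290×10³/520 = 557.7 N/mm.
Moment M = P × e = 290×10³ × 135 = 39150000 N·mm; bending f_b = M/S = 1737 N/mm.
f_max = √(f_v² + f_b²) = √(557.7² + 1737²) = 1825 N/mm.
φr_n = 0.75 × 0.6 × 480 × (0.707 × 14) = 2138 N/mm → adequate.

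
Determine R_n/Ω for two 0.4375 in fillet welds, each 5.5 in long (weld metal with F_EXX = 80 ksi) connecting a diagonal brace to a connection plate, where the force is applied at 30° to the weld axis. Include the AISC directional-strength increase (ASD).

R_n/Ω ≈ 96.1 kips

t_e = 0.707 × 0.4375 = 0.3093 in; A_we = 0.3093 × 11 = 3.402 in².
Directional factor: 1.0 + 0.5 sin^1.5(30°) = 1.177.
F_nw = 0.6 × 80 × 1.177 = 56.49 ksi.
R_n/Ω = (56.49 × 3.402) / 2.0 = 96.09 kips.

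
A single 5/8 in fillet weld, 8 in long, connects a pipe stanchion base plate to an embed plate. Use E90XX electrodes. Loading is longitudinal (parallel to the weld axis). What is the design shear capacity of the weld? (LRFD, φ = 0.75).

E90XX → F_EXX = 90 ksi.
Effective throat t_e = 0.707 × 0.625 = 0.4419 in.
Total length L = 8 in; A_we = 0.4419 × 8 = 3.535 in².
F_nw = 0.6 F_EXX = 0.6 × 90 = 54 ksi.
φR_n = 0.75 × 54 × 3.535 = 143.2 kip.

φR_n ≈ 143 kip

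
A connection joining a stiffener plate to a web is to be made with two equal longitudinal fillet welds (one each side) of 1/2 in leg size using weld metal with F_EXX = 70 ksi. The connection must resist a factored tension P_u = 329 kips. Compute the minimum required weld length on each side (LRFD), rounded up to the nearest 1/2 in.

L = 15 in on each side

Throat t_e = 0.707 × 0.5 = 0.3535 in.
φr_n = 0.75 × 0.6 × 70 × 0.3535 = 11.14 kips/in.
L_req = P_u / φr_n = 329 / 11.14 = 29.55 in total.
Per side: 29.55 / 2 = 14.77 in.
Round up → use L = 15 in on each side.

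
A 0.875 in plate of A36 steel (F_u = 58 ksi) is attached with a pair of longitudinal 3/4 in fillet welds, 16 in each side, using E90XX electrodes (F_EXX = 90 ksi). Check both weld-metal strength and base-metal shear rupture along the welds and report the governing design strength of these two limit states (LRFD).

φR_n ≈ 687 kips (weld metal governs)

t_e = 0.707 × 0.75 = 0.5302 in; L = 32 in.
Weld metal: φR_n = 0.75 × 0.6 × 90 × 0.5302 × 32 = 687.2 kips.
Base metal (shear rupture): φR_n = 0.75 × 0.6 × 58 × 0.875 × 32 = 730.8 kips.
Governing: weld metal.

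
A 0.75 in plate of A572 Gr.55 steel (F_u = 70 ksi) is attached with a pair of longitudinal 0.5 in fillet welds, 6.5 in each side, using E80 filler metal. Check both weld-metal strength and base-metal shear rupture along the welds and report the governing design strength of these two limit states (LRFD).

E80XX → F_EXX = 80 ksi.
t_e = 0.707 × 0.5 = 0.3535 in; L = 13 in.
Weld metal: φR_n = 0.75 × 0.6 × 80 × 0.3535 × 13 = 165.4 kip.
Base metal (shear rupture): φR_n = 0.75 × 0.6 × 70 × 0.75 × 13 = 307.1 kip.
Governing: weld metal.

φR_n ≈ 165 kip (weld metal governs)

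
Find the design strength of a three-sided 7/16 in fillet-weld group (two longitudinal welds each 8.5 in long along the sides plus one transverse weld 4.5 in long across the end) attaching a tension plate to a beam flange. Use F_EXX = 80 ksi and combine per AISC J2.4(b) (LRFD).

φR_n ≈ 239 kip

t_e = 0.707 × 0.4375 = 0.3093 in.
R_nwl = 0.6 × 80 × 0.3093 × 17 = 252.4 kip (longitudinal, 2 welds).
R_nwt = 0.6 × 80 × 0.3093 × 4.5 = 66.81 kip (transverse, base value).
(i) R_nwl + R_nwt = 319.2 kip; (ii) 0.85 R_nwl + 1.5 R_nwt = 314.8 kip.
R_n = max = 319.2 kip [governs: (i)]; φR_n = 239.4 kip.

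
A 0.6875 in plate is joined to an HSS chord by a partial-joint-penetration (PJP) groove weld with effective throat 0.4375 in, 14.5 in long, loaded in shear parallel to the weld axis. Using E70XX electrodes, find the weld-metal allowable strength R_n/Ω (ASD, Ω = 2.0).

R_n/Ω ≈ 133 kips

E70XX → F_EXX = 70 ksi.
Effective throat (given) t_e = 0.4375 in.
A_we = 0.4375 × 14.5 = 6.344 in².
F_nw = 0.6 F_EXX = 42 ksi.
R_n/Ω = (42 × 6.344) / 2.0 = 133.2 kips.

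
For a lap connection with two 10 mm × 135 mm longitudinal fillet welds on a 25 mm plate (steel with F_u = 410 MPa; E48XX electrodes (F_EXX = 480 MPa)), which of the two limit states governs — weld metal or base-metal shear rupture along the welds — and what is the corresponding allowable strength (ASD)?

R_n/Ω ≈ 275 kN (weld metal governs)

t_e = 0.707 × 10 = 7.07 mm; L = 270 mm.
Weld metal: R_n/Ω = (1/2.0) × 0.6 × 480 × 7.07 × 270 × 10⁻³ = 274.9 kN.
Base metal (shear rupture): R_n/Ω = (1/2.0) × 0.6 × 410 × 25 × 270 × 10⁻³ = 830.2 kN.
Governing: weld metal.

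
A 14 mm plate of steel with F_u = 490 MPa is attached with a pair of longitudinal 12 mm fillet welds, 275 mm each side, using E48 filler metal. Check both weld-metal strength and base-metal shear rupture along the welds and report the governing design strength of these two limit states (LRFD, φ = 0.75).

E48XX → F_EXX = 480 MPa.
t_e = 0.707 × 12 = 8.484 mm; L = 550 mm.
Weld metal: φR_n = 0.75 × 0.6 × 480 × 8.484 × 550 × 10⁻³ = 1008 kN.
Base metal (shear rupture): φR_n = 0.75 × 0.6 × 490 × 14 × 550 × 10⁻³ = 1698 kN.
Governing: weld metal.

φR_n ≈ 1010 kN (weld metal governs)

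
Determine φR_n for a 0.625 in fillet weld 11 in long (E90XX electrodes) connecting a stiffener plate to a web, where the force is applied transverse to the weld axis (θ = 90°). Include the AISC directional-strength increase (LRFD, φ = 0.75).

φR_n ≈ 295 kips

E90XX → F_EXX = 90 ksi.
t_e = 0.707 × 0.625 = 0.4419 in; A_we = 0.4419 × 11 = 4.861 in².
Directional factor: 1.0 + 0.5 sin^1.5(90°) = 1.5.
F_nw = 0.6 × 90 × 1.5 = 81 ksi.
φR_n = 0.75 × 81 × 4.861 = 295.3 kips.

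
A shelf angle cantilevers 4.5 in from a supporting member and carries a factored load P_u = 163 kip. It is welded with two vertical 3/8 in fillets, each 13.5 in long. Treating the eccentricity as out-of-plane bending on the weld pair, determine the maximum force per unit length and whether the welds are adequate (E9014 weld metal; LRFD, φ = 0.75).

E90XX → F_EXX = 90 ksi.
L_w = 2 × 13.5 = 27 in; section modulus (unit throat) S = 2 × L²/6 = 60.75 in².
Direct shear f_v = P/L_w = 163/27 = 6.037 kip/in.
Moment M = P × e = 163 × 4.5 = 733.5 kip·in; bending f_b = M/S = 12.07 kip/in.
f_max = √(f_v² + f_b²) = √(6.037² + 12.07²) = 13.5 kip/in.
φr_n = 0.75 × 0.6 × 90 × (0.707 × 0.375) = 10.74 kip/in → NOT adequate.

f_max ≈ 13.5 kip/in; NOT adequate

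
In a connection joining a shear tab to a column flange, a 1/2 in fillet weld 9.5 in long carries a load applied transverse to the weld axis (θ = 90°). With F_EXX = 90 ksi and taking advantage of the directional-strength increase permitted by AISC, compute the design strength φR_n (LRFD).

t_e = 0.707 × 0.5 = 0.3535 in; A_we = 0.3535 × 9.5 = 3.358 in².
Directional factor: 1.0 + 0.5 sin^1.5(90°) = 1.5.
F_nw = 0.6 × 90 × 1.5 = 81 ksi.
φR_n = 0.75 × 81 × 3.358 = 204 kip.

φR_n ≈ 204 kip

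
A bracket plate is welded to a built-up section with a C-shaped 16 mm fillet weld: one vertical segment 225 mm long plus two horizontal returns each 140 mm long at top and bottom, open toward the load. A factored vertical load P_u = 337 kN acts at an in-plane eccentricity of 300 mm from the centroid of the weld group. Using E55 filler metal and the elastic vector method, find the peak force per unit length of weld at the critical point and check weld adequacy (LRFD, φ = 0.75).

E55XX → F_EXX = 550 MPa.
Total weld length L_w = 505 mm. Treat welds as unit-width lines.
Centroid: x̄ = 2×140×70 / 505 = 38.81 mm from the vertical weld.
Polar moment about centroid: J = I_x + I_y = [225³/12 + 2×140×112.5²] + [225×38.81² + 2(140³/12 + 140×31.19²)] = 5562000 mm³.
Direct shear f_v = P/L_w = 337×10³ / 505 = 667.3 N/mm (vertical).
Torsion M = P·e = 337×10³ × 300 = 101100000 N·mm.
Critical point at (x, y) = (101.2, 112.5) from centroid. f_tx = M·y/J = 2045 N/mm; f_ty = M·x/J = 1839 N/mm.
Resultant f_max = √[f_tx² + (f_v + f_ty)²] = √[2045² + (667.3 + 1839)²] = 3235 N/mm.
Capacity per unit length: φr_n = 0.75 × 0.6 × 550 × (0.707 × 16) = 2800 N/mm.
3235 > 2800 → NOT adequate.

f_max ≈ 3240 N/mm; NOT adequate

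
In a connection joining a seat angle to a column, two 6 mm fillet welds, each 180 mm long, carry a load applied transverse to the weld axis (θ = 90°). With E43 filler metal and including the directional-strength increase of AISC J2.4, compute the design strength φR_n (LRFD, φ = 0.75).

E43XX → F_EXX = 430 MPa.
t_e = 0.707 × 6 = 4.242 mm; A_we = 4.242 × 360 = 1527 mm².
Directional factor: 1.0 + 0.5 sin^1.5(90°) = 1.5.
F_nw = 0.6 × 430 × 1.5 = 387 MPa.
φR_n = 0.75 × 387 × 1527 × 10⁻³ = 443.2 kN.

φR_n ≈ 443 kN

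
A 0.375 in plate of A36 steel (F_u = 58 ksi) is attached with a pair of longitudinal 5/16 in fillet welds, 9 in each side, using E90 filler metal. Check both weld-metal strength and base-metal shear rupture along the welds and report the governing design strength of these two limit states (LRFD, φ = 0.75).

E90XX → F_EXX = 90 ksi.
t_e = 0.707 × 0.3125 = 0.2209 in; L = 18 in.
Weld metal: φR_n = 0.75 × 0.6 × 90 × 0.2209 × 18 = 161.1 kips.
Base metal (shear rupture): φR_n = 0.75 × 0.6 × 58 × 0.375 × 18 = 176.2 kips.
Governing: weld metal.

φR_n ≈ 161 kips (weld metal governs)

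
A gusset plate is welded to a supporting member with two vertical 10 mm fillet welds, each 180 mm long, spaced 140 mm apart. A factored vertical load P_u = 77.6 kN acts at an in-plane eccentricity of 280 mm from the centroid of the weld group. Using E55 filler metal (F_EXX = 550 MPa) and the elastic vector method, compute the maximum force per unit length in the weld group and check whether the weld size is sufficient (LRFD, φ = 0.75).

Total weld length L_w = 360 mm. Treat welds as unit-width lines.
Polar moment about centroid: J = 2[d³/12 + d(b/2)²] = 2[180³/12 + 180×70²] = 2736000 mm³.
Direct shear f_v = P/L_w = 77.6×10³ / 360 = 215.6 N/mm (vertical).
Torsion M = P·e = 77.6×10³ × 280 = 21728000 N·mm.
Critical point at (x, y) = (70, 90) from centroid. f_tx = M·y/J = 714.7 N/mm; f_ty = M·x/J = 555.9 N/mm.
Resultant f_max = √[f_tx² + (f_v + f_ty)²] = √[714.7² + (215.6 + 555.9)²] = 1052 N/mm.
Capacity per unit length: φr_n = 0.75 × 0.6 × 550 × (0.707 × 10) = 1750 N/mm.
1052 ≤ 1750 → adequate.

f_max ≈ 1050 N/mm; adequate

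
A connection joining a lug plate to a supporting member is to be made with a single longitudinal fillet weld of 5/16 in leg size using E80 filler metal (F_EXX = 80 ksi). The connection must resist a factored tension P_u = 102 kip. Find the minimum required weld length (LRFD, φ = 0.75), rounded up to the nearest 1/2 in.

L = 13 in

Throat t_e = 0.707 × 0.3125 = 0.2209 in.
φr_n = 0.75 × 0.6 × 80 × 0.2209 = 7.954 kip/in.
L_req = P_u / φr_n = 102 / 7.954 = 12.82 in total.
Round up → use L = 13 in.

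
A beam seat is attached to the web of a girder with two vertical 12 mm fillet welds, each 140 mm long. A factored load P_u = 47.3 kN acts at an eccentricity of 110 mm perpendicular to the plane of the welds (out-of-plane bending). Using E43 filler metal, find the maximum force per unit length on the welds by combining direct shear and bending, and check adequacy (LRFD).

E43XX → F_EXX = 430 MPa.
L_w = 2 × 140 = 280 mm; section modulus (unit throat) S = 2 × L²/6 = 6533 mm².
Direct shear f_v = P/L_w = 47.3×10³/280 = 168.9 N/mm.
Moment M = P × e = 47.3×10³ × 110 = 5203000 N·mm; bending f_b = M/S = 796.4 N/mm.
f_max = √(f_v² + f_b²) = √(168.9² + 796.4²) = 814.1 N/mm.
φr_n = 0.75 × 0.6 × 430 × (0.707 × 12) = 1642 N/mm → adequate.

f_max ≈ 814 N/mm; adequate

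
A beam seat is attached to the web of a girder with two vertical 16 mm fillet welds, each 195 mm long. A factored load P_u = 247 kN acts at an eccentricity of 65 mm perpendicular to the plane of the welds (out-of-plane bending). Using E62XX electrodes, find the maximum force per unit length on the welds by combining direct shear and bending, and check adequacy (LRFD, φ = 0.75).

f_max ≈ 1420 N/mm; adequate

E62XX → F_EXX = 620 MPa.
L_w = 2 × 195 = 390 mm; section modulus (unit throat) S = 2 × L²/6 = 12680 mm².
Direct shear f_v = P/L_w = 247×10³/390 = 633.3 N/mm.
Moment M = P × e = 247×10³ × 65 = 16055000 N·mm; bending f_b = M/S = 1267 N/mm.
f_max = √(f_v² + f_b²) = √(633.3² + 1267²) = 1416 N/mm.
φr_n = 0.75 × 0.6 × 620 × (0.707 × 16) = 3156 N/mm → adequate.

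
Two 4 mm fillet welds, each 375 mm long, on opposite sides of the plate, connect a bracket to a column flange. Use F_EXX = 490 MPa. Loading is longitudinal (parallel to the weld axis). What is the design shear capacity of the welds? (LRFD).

Effective throat t_e = 0.707 × 4 = 2.828 mm.
Total length L = 750 mm; A_we = 2.828 × 750 = 2121 mm².
F_nw = 0.6 F_EXX = 0.6 × 490 = 294 MPa.
φR_n = 0.75 × 294 × 2121 × 10⁻³ = 467.7 kN.

φR_n ≈ 468 kN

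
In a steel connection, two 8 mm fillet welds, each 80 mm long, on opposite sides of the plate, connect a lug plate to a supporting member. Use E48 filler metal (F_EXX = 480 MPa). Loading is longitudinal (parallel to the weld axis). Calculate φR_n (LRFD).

Effective throat t_e = 0.707 × 8 = 5.656 mm.
Total length L = 160 mm; A_we = 5.656 × 160 = 905 mm².
F_nw = 0.6 F_EXX = 0.6 × 480 = 288 MPa.
φR_n = 0.75 × 288 × 905 × 10⁻³ = 195.5 kN.

φR_n ≈ 195 kN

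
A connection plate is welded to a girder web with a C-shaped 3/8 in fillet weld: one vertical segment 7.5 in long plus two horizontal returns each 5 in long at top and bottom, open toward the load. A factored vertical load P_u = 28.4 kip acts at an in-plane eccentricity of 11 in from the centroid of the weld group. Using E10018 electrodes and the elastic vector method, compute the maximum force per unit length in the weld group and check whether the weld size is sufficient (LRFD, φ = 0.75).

E100XX → F_EXX = 100 ksi.
Total weld length L_w = 17.5 in. Treat welds as unit-width lines.
Centroid: x̄ = 2×5×2.5 / 17.5 = 1.429 in from the vertical weld.
Polar moment about centroid: J = I_x + I_y = [7.5³/12 + 2×5×3.75²] + [7.5×1.429² + 2(5³/12 + 5×1.071²)] = 223.4 in³.
Direct shear f_v = P/L_w = 28.4 / 17.5 = 1.623 kip/in (vertical).
Torsion M = P·e = 28.4 × 11 = 312.4 kip·in.
Critical point at (x, y) = (3.571, 3.75) from centroid. f_tx = M·y/J = 5.244 kip/in; f_ty = M·x/J = 4.994 kip/in.
Resultant f_max = √[f_tx² + (f_v + f_ty)²] = √[5.244² + (1.623 + 4.994)²] = 8.443 kip/in.
Capacity per unit length: φr_n = 0.75 × 0.6 × 100 × (0.707 × 0.375) = 11.93 kip/in.
8.443 ≤ 11.93 → adequate.

f_max ≈ 8.44 kip/in; adequate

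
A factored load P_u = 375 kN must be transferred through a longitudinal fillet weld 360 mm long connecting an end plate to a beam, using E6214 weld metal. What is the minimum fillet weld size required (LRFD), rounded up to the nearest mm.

w = 6 mm

E62XX → F_EXX = 620 MPa.
Total weld length L = 360 mm.
Required throat t_e = P_u / (φ × 0.6 F_EXX × L) = 375 / (0.75 × 0.6 × 620 × 360 × 10⁻³) = 3.734 mm.
Required leg w = t_e / 0.707 = 5.281 mm → use 6 mm.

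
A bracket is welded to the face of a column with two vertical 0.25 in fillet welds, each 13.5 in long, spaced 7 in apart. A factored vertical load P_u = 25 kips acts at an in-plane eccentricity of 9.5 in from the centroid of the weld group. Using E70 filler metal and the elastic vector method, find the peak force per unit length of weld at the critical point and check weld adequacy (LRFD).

f_max ≈ 2.98 kip/in; adequate

E70XX → F_EXX = 70 ksi.
Total weld length L_w = 27 in. Treat welds as unit-width lines.
Polar moment about centroid: J = 2[d³/12 + d(b/2)²] = 2[13.5³/12 + 13.5×3.5²] = 740.8 in³.
Direct shear f_v = P/L_w = 25 / 27 = 0.9259 kip/in (vertical).
Torsion M = P·e = 25 × 9.5 = 237.5 kip·in.
Critical point at (x, y) = (3.5, 6.75) from centroid. f_tx = M·y/J = 2.164 kip/in; f_ty = M·x/J = 1.122 kip/in.
Resultant f_max = √[f_tx² + (f_v + f_ty)²] = √[2.164² + (0.9259 + 1.122)²] = 2.979 kip/in.
Capacity per unit length: φr_n = 0.75 × 0.6 × 70 × (0.707 × 0.25) = 5.568 kip/in.
2.979 ≤ 5.568 → adequate.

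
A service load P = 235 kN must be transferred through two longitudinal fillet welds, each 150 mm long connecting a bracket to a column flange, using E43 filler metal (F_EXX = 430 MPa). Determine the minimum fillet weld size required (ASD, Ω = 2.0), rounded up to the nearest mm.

Total weld length L = 300 mm.
Required throat t_e = P × Ω / (0.6 F_EXX × L) = 235 × 2.0 / (0.6 × 430 × 300 × 10⁻³) = 6.072 mm.
Required leg w = t_e / 0.707 = 8.589 mm → use 9 mm.

w = 9 mm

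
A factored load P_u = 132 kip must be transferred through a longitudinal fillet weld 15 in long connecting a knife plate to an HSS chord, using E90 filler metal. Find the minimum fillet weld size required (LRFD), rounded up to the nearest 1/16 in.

w = 5/16 in

E90XX → F_EXX = 90 ksi.
Total weld length L = 15 in.
Required throat t_e = P_u / (φ × 0.6 F_EXX × L) = 132 / (0.75 × 0.6 × 90 × 15) = 0.2173 in.
Required leg w = t_e / 0.707 = 0.3073 in → use 5/16 in.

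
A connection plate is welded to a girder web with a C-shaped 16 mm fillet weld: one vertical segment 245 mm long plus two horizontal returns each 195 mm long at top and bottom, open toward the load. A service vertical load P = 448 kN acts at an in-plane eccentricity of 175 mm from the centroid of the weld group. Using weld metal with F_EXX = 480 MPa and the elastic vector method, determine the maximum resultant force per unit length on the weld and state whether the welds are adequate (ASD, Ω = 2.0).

f_max ≈ 2050 N/mm; NOT adequate

Total weld length L_w = 635 mm. Treat welds as unit-width lines.
Centroid: x̄ = 2×195×97.5 / 635 = 59.88 mm from the vertical weld.
Polar moment about centroid: J = I_x + I_y = [245³/12 + 2×195×122.5²] + [245×59.88² + 2(195³/12 + 195×37.62²)] = 9744000 mm³.
Direct shear f_v = P/L_w = 448×10³ / 635 = 705.5 N/mm (vertical).
Torsion M = P·e = 448×10³ × 175 = 78400000 N·mm.
Critical point at (x, y) = (135.1, 122.5) from centroid. f_tx = M·y/J = 985.6 N/mm; f_ty = M·x/J = 1087 N/mm.
Resultant f_max = √[f_tx² + (f_v + f_ty)²] = √[985.6² + (705.5 + 1087)²] = 2046 N/mm.
Capacity per unit length: r_n/Ω = (1/2.0) × 0.6 × 480 × (0.707 × 16) = 1629 N/mm.
2046 > 1629 → NOT adequate.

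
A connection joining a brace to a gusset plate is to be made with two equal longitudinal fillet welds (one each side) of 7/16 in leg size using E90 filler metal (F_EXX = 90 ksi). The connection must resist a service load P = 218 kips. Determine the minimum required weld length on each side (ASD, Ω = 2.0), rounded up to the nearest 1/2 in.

L = 13.5 in on each side

Throat t_e = 0.707 × 0.4375 = 0.3093 in.
r_n/Ω = (0.6 × 90 × 0.3093) / 2.0 = 8.351 kip/in.
L_req = P / (r_n/Ω) = 218 / 8.351 = 26.1 in total.
Per side: 26.1 / 2 = 13.05 in.
Round up → use L = 13.5 in on each side.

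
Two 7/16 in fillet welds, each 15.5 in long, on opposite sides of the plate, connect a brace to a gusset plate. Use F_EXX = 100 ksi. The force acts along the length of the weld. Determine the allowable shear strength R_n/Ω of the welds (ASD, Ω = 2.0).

R_n/Ω ≈ 288 kips

Effective throat t_e = 0.707 × 0.4375 = 0.3093 in.
Total length L = 31 in; A_we = 0.3093 × 31 = 9.589 in².
F_nw = 0.6 F_EXX = 0.6 × 100 = 60 ksi.
R_n = 60 × 9.589 = 575.3 kips; R_n/Ω = 575.3/2.0 = 287.7 kips.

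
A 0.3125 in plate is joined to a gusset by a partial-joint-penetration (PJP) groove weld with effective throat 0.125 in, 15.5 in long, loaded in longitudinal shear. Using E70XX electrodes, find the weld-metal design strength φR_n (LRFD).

E70XX → F_EXX = 70 ksi.
Effective throat (given) t_e = 0.125 in.
A_we = 0.125 × 15.5 = 1.938 in².
F_nw = 0.6 F_EXX = 42 ksi.
φR_n = 0.75 × 42 × 1.938 = 61.03 kips.

φR_n ≈ 61 kips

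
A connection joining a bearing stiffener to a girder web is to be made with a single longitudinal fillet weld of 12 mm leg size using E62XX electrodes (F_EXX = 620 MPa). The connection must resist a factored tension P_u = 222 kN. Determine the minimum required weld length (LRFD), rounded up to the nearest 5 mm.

L = 95 mm

Throat t_e = 0.707 × 12 = 8.484 mm.
φr_n = 0.75 × 0.6 × 620 × 8.484 × 10⁻³ = 2.367 kN/mm.
L_req = P_u / φr_n = 222 / 2.367 = 93.79 mm total.
Round up → use L = 95 mm.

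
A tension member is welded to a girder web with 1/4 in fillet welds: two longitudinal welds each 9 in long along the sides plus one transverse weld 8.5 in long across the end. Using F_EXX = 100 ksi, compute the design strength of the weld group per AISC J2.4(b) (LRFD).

φR_n ≈ 223 kips

t_e = 0.707 × 0.25 = 0.1767 in.
R_nwl = 0.6 × 100 × 0.1767 × 18 = 190.9 kips (longitudinal, 2 welds).
R_nwt = 0.6 × 100 × 0.1767 × 8.5 = 90.14 kips (transverse, base value).
(i) R_nwl + R_nwt = 281 kips; (ii) 0.85 R_nwl + 1.5 R_nwt = 297.5 kips.
R_n = max = 297.5 kips [governs: (ii)]; φR_n = 223.1 kips.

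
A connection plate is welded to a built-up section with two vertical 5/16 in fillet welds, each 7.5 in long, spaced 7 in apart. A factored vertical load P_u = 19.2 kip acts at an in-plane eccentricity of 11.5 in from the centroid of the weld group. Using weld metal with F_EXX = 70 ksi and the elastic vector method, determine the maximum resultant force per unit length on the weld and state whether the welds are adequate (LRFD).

f_max ≈ 5.41 kip/in; adequate

Total weld length L_w = 15 in. Treat welds as unit-width lines.
Polar moment about centroid: J = 2[d³/12 + d(b/2)²] = 2[7.5³/12 + 7.5×3.5²] = 254.1 in³.
Direct shear f_v = P/L_w = 19.2 / 15 = 1.28 kip/in (vertical).
Torsion M = P·e = 19.2 × 11.5 = 220.8 kip·in.
Critical point at (x, y) = (3.5, 3.75) from centroid. f_tx = M·y/J = 3.259 kip/in; f_ty = M·x/J = 3.042 kip/in.
Resultant f_max = √[f_tx² + (f_v + f_ty)²] = √[3.259² + (1.28 + 3.042)²] = 5.413 kip/in.
Capacity per unit length: φr_n = 0.75 × 0.6 × 70 × (0.707 × 0.3125) = 6.96 kip/in.
5.413 ≤ 6.96 → adequate.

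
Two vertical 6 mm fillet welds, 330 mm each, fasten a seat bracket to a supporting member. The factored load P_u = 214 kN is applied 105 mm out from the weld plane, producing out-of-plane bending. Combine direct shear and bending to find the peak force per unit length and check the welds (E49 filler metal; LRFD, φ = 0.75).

f_max ≈ 699 N/mm; adequate

E49XX → F_EXX = 490 MPa.
L_w = 2 × 330 = 660 mm; section modulus (unit throat) S = 2 × L²/6 = 36300 mm².
Direct shear f_v = P/L_w = 214×10³/660 = 324.2 N/mm.
Moment M = P × e = 214×10³ × 105 = 22470000 N·mm; bending f_b = M/S = 619 N/mm.
f_max = √(f_v² + f_b²) = √(324.2² + 619²) = 698.8 N/mm.
φr_n = 0.75 × 0.6 × 490 × (0.707 × 6) = 935.4 N/mm → adequate.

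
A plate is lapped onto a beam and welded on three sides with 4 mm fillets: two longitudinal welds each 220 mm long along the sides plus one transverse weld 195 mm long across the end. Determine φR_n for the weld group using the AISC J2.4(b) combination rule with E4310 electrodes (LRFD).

φR_n ≈ 365 kN

E43XX → F_EXX = 430 MPa.
t_e = 0.707 × 4 = 2.828 mm.
R_nwl = 0.6 × 430 × 2.828 × 440 × 10⁻³ = 321 kN (longitudinal, 2 welds).
R_nwt = 0.6 × 430 × 2.828 × 195 × 10⁻³ = 142.3 kN (transverse, base value).
(i) R_nwl + R_nwt = 463.3 kN; (ii) 0.85 R_nwl + 1.5 R_nwt = 486.3 kN.
R_n = max = 486.3 kN [governs: (ii)]; φR_n = 364.7 kN.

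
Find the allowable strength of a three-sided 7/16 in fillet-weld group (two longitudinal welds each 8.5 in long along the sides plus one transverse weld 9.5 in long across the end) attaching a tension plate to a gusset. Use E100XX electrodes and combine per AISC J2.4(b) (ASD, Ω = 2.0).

E100XX → F_EXX = 100 ksi.
t_e = 0.707 × 0.4375 = 0.3093 in.
R_nwl = 0.6 × 100 × 0.3093 × 17 = 315.5 kip (longitudinal, 2 welds).
R_nwt = 0.6 × 100 × 0.3093 × 9.5 = 176.3 kip (transverse, base value).
(i) R_nwl + R_nwt = 491.8 kip; (ii) 0.85 R_nwl + 1.5 R_nwt = 532.6 kip.
R_n = max = 532.6 kip [governs: (ii)]; R_n/Ω = 266.3 kip.

R_n/Ω ≈ 266 kip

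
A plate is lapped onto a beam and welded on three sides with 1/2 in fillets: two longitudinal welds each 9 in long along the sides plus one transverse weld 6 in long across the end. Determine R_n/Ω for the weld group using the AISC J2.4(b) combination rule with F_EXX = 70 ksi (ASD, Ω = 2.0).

t_e = 0.707 × 0.5 = 0.3535 in.
R_nwl = 0.6 × 70 × 0.3535 × 18 = 267.2 kips (longitudinal, 2 welds).
R_nwt = 0.6 × 70 × 0.3535 × 6 = 89.08 kips (transverse, base value).
(i) R_nwl + R_nwt = 356.3 kips; (ii) 0.85 R_nwl + 1.5 R_nwt = 360.8 kips.
R_n = max = 360.8 kips [governs: (ii)]; R_n/Ω = 180.4 kips.

R_n/Ω ≈ 180 kips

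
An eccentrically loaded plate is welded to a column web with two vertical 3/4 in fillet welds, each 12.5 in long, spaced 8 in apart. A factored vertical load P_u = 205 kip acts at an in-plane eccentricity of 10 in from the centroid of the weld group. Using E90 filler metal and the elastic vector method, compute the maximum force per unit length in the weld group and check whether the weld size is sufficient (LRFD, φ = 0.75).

E90XX → F_EXX = 90 ksi.
Total weld length L_w = 25 in. Treat welds as unit-width lines.
Polar moment about centroid: J = 2[d³/12 + d(b/2)²] = 2[12.5³/12 + 12.5×4²] = 725.5 in³.
Direct shear f_v = P/L_w = 205 / 25 = 8.2 kip/in (vertical).
Torsion M = P·e = 205 × 10 = 2050 kip·in.
Critical point at (x, y) = (4, 6.25) from centroid. f_tx = M·y/J = 17.66 kip/in; f_ty = M·x/J = 11.3 kip/in.
Resultant f_max = √[f_tx² + (f_v + f_ty)²] = √[17.66² + (8.2 + 11.3)²] = 26.31 kip/in.
Capacity per unit length: φr_n = 0.75 × 0.6 × 90 × (0.707 × 0.75) = 21.48 kip/in.
26.31 > 21.48 → NOT adequate.

f_max ≈ 26.3 kip/in; NOT adequate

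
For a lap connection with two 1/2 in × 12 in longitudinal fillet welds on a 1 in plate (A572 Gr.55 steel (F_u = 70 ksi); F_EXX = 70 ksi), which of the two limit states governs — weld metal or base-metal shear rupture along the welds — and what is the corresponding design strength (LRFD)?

t_e = 0.707 × 0.5 = 0.3535 in; L = 24 in.
Weld metal: φR_n = 0.75 × 0.6 × 70 × 0.3535 × 24 = 267.2 kips.
Base metal (shear rupture): φR_n = 0.75 × 0.6 × 70 × 1 × 24 = 756 kips.
Governing: weld metal.

φR_n ≈ 267 kips (weld metal governs)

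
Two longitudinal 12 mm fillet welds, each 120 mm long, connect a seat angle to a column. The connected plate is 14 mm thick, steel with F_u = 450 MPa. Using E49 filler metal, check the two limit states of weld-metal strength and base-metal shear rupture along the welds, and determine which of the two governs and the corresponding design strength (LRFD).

φR_n ≈ 449 kN (weld metal governs)

E49XX → F_EXX = 490 MPa.
t_e = 0.707 × 12 = 8.484 mm; L = 240 mm.
Weld metal: φR_n = 0.75 × 0.6 × 490 × 8.484 × 240 × 10⁻³ = 449 kN.
Base metal (shear rupture): φR_n = 0.75 × 0.6 × 450 × 14 × 240 × 10⁻³ = 680.4 kN.
Governing: weld metal.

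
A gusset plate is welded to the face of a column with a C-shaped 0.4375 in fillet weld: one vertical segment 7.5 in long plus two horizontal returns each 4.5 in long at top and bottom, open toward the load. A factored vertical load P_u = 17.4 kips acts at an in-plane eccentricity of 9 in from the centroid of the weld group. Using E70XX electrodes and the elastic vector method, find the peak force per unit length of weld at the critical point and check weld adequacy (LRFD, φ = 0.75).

f_max ≈ 4.71 kip/in; adequate

E70XX → F_EXX = 70 ksi.
Total weld length L_w = 16.5 in. Treat welds as unit-width lines.
Centroid: x̄ = 2×4.5×2.25 / 16.5 = 1.227 in from the vertical weld.
Polar moment about centroid: J = I_x + I_y = [7.5³/12 + 2×4.5×3.75²] + [7.5×1.227² + 2(4.5³/12 + 4.5×1.023²)] = 197.6 in³.
Direct shear f_v = P/L_w = 17.4 / 16.5 = 1.055 kip/in (vertical).
Torsion M = P·e = 17.4 × 9 = 156.6 kip·in.
Critical point at (x, y) = (3.273, 3.75) from centroid. f_tx = M·y/J = 2.972 kip/in; f_ty = M·x/J = 2.593 kip/in.
Resultant f_max = √[f_tx² + (f_v + f_ty)²] = √[2.972² + (1.055 + 2.593)²] = 4.705 kip/in.
Capacity per unit length: φr_n = 0.75 × 0.6 × 70 × (0.707 × 0.4375) = 9.743 kip/in.
4.705 ≤ 9.743 → adequate.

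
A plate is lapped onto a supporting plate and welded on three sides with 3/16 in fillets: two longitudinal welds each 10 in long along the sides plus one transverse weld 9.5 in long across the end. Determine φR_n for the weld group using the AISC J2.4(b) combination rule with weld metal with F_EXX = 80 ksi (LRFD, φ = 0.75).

t_e = 0.707 × 0.1875 = 0.1326 in.
R_nwl = 0.6 × 80 × 0.1326 × 20 = 127.3 kips (longitudinal, 2 welds).
R_nwt = 0.6 × 80 × 0.1326 × 9.5 = 60.45 kips (transverse, base value).
(i) R_nwl + R_nwt = 187.7 kips; (ii) 0.85 R_nwl + 1.5 R_nwt = 198.8 kips.
R_n = max = 198.8 kips [governs: (ii)]; φR_n = 149.1 kips.

φR_n ≈ 149 kips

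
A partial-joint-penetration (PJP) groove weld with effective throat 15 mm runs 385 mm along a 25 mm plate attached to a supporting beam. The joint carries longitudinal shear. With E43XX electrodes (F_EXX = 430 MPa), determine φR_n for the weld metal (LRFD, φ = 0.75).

φR_n ≈ 1120 kN

Effective throat (given) t_e = 15 mm.
A_we = 15 × 385 = 5775 mm².
F_nw = 0.6 F_EXX = 258 MPa.
φR_n = 0.75 × 258 × 5775 × 10⁻³ = 1117 kN.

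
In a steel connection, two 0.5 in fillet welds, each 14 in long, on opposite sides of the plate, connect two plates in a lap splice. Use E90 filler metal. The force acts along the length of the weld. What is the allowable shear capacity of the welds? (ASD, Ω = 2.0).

R_n/Ω ≈ 267 kips

E90XX → F_EXX = 90 ksi.
Effective throat t_e = 0.707 × 0.5 = 0.3535 in.
Total length L = 28 in; A_we = 0.3535 × 28 = 9.898 in².
F_nw = 0.6 F_EXX = 0.6 × 90 = 54 ksi.
R_n = 54 × 9.898 = 534.5 kips; R_n/Ω = 534.5/2.0 = 267.2 kips.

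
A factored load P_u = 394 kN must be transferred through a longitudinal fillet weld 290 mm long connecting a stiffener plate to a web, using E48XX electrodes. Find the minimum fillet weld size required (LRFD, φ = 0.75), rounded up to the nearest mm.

E48XX → F_EXX = 480 MPa.
Total weld length L = 290 mm.
Required throat t_e = P_u / (φ × 0.6 F_EXX × L) = 394 / (0.75 × 0.6 × 480 × 290 × 10⁻³) = 6.29 mm.
Required leg w = t_e / 0.707 = 8.897 mm → use 9 mm.

w = 9 mm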